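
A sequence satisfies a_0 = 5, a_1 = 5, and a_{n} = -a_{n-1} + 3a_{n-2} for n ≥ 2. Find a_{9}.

-715

The ordinary generating function has denominator 1 + t - 3t^2.
Iterating the recurrence: a_0,…,a_{9} = 5, 5, 10, 5, 25, -10, 85, -115, 370, -715.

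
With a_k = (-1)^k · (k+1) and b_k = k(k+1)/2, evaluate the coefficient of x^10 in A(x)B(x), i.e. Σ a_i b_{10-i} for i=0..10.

The convolution is the t^10 coefficient of A(t)B(t).
Σ = 1·55 − 2·45 + 3·36 − 4·28 + 5·21 − 6·15 + 7·10 − 8·6 + 9·3 − 10·1 + 11·0 = 15.

15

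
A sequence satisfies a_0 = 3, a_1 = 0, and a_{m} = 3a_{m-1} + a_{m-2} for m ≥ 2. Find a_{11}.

128511

The ordinary generating function has denominator 1 - 3t - t^2.
Iterating the recurrence: a_0,…,a_{11} = 3, 0, 3, 9, 30, 99, 327, 1080, 3567, 11781, 38910, 128511.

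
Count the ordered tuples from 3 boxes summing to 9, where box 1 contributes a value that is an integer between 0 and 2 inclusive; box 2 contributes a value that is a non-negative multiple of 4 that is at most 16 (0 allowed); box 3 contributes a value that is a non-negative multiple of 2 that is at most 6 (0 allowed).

The generating function for the choices is (1 + q + q^2)·(1 + q^4 + q^8 + q^12 + q^16)·(1 + q^2 + q^4 + q^6); the count is [q^9].
(1 + q + q^2) has coefficients 1,1,1 for degrees 0…2.
(1 + q^4 + q^8 + q^12 + q^16) has coefficients 1,0,0,0,1,0,0,0,1,0 for degrees 0…9.
Finally multiplying by (1 + q^2 + q^4 + q^6), the product of all factors after the first has coefficients 1,0,1,0,2,0,2,0,2,0 for degrees 0…9.
[q^9] = 1·0 + 1·2 + 1·0 = 2.

2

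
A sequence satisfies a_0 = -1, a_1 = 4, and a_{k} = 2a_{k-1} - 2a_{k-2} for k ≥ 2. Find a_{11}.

The ordinary generating function has denominator 1 - 2x + 2x^2.
Iterating the recurrence: a_0,…,a_{11} = -1, 4, 10, 12, 4, -16, -40, -48, -16, 64, 160, 192.

192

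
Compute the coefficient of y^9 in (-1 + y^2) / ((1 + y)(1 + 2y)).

The denominator gives the recurrence a_n = −3a_(n−1) − 2a_(n−2) for n ≥ 3; the numerator fixes a_0 = -1, a_1 = 3, a_2 = -6.
Iterating: -1, 3, -6, 12, -24, 48, -96, 192, -384, 768, so a_9 = 768.

768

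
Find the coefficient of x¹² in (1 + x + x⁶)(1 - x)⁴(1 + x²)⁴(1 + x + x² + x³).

(1 + x + x⁶) has coefficients 1,1,0,0,0,0,1 for degrees 0…6.
(1 - x)⁴ has coefficients 1,-4,6,-4,1,0,0,0,0,0,0,0,0 for degrees 0…12.
Multiplying by (1 + x²)⁴ gives running coefficients 1,-4,10,-20,31,-40,44,-40,31,-20,10,-4,1 for degrees 0…12.
Finally multiplying by (1 + x + x² + x³), the product of all factors after the first has coefficients 1,-3,7,-13,17,-19,15,-5,-5,15,-19,17,-13 for degrees 0…12.
[x¹²] = 1·(-13) + 1·17 + 1·15 = 19.

19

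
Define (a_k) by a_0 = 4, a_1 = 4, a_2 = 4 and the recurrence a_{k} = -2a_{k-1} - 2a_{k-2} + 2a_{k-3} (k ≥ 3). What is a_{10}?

448

The ordinary generating function has denominator 1 + 2z + 2z^2 - 2z^3.
Iterating the recurrence: a_0,…,a_{10} = 4, 4, 4, -8, 16, -8, -32, 112, -176, 64, 448.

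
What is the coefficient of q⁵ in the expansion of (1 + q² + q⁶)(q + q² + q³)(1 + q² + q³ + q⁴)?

(1 + q² + q⁶) has coefficients 1,0,1,0,0,0 for degrees 0…5.
(q + q² + q³) has coefficients 0,1,1,1,0,0 for degrees 0…5.
Finally multiplying by (1 + q² + q³ + q⁴), the product of all factors after the first has coefficients 0,1,1,2,2,3 for degrees 0…5.
[q⁵] = 1·3 + 1·2 = 5.

5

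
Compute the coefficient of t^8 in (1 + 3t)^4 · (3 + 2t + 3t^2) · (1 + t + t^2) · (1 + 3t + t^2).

(1 + 3t)^4 has coefficients 1,12,54,108,81 for degrees 0…4.
(3 + 2t + 3t^2) has coefficients 3,2,3,0,0,0,0,0,0 for degrees 0…8.
Multiplying by (1 + t + t^2) gives running coefficients 3,5,8,5,3,0,0,0,0 for degrees 0…8.
Finally multiplying by (1 + 3t + t^2), the product of all factors after the first has coefficients 3,14,26,34,26,14,3,0,0 for degrees 0…8.
[t^8] = 1·0 + 12·0 + 54·3 + 108·14 + 81·26 = 3780.

3780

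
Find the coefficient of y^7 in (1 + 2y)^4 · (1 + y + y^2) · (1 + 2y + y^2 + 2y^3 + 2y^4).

352

(1 + 2y)^4 has coefficients 1,8,24,32,16 for degrees 0…4.
(1 + y + y^2) has coefficients 1,1,1,0,0,0,0,0 for degrees 0…7.
Finally multiplying by (1 + 2y + y^2 + 2y^3 + 2y^4), the product of all factors after the first has coefficients 1,3,4,5,5,4,2,0 for degrees 0…7.
[y^7] = 1·0 + 8·2 + 24·4 + 32·5 + 16·5 = 352.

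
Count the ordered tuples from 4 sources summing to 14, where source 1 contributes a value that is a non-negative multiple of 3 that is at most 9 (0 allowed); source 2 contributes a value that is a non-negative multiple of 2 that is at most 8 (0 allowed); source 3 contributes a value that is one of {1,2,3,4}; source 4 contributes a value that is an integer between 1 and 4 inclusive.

26

The generating function for the choices is (1 + x^3 + x^6 + x^9)·(1 + x^2 + x^4 + x^6 + x^8)·(x + x^2 + x^3 + x^4)·(x + x^2 + x^3 + x^4); the count is [x^14].
(1 + x^3 + x^6 + x^9) has coefficients 1,0,0,1,0,0,1,0,0,1 for degrees 0…9.
(1 + x^2 + x^4 + x^6 + x^8) has coefficients 1,0,1,0,1,0,1,0,1,0,0,0,0,0,0 for degrees 0…14.
Multiplying by (x + x^2 + x^3 + x^4) gives running coefficients 0,1,1,2,2,2,2,2,2,2,2,1,1,0,0 for degrees 0…14.
Finally multiplying by (x + x^2 + x^3 + x^4), the product of all factors after the first has coefficients 0,0,1,2,4,6,7,8,8,8,8,8,7,6,4 for degrees 0…14.
[x^14] = 1·4 + 1·8 + 1·8 + 1·6 = 26.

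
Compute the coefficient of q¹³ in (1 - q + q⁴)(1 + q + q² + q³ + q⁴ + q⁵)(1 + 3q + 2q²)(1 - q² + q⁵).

(1 - q + q⁴) has coefficients 1,-1,0,0,1 for degrees 0…4.
(1 + q + q² + q³ + q⁴ + q⁵) has coefficients 1,1,1,1,1,1,0,0,0,0,0,0,0,0 for degrees 0…13.
Multiplying by (1 + 3q + 2q²) gives running coefficients 1,4,6,6,6,6,5,2,0,0,0,0,0,0 for degrees 0…13.
Finally multiplying by (1 - q² + q⁵), the product of all factors after the first has coefficients 1,4,5,2,0,1,3,2,1,4,6,5,2,0 for degrees 0…13.
[q¹³] = 1·0 − 1·2 + 1·4 = 2.

2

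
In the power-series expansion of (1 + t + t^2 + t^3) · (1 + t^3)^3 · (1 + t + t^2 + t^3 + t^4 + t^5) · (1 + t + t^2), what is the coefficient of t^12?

51

(1 + t + t^2 + t^3) has coefficients 1,1,1,1 for degrees 0…3.
(1 + t^3)^3 has coefficients 1,0,0,3,0,0,3,0,0,1,0,0,0 for degrees 0…12.
Multiplying by (1 + t + t^2 + t^3 + t^4 + t^5) gives running coefficients 1,1,1,4,4,4,6,6,6,4,4,4,1 for degrees 0…12.
Finally multiplying by (1 + t + t^2), the product of all factors after the first has coefficients 1,2,3,6,9,12,14,16,18,16,14,12,9 for degrees 0…12.
[t^12] = 1·9 + 1·12 + 1·14 + 1·16 = 51.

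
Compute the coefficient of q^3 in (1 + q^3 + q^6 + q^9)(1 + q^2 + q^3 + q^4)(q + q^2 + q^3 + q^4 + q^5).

(1 + q^3 + q^6 + q^9) has coefficients 1,0,0,1 for degrees 0…3.
(1 + q^2 + q^3 + q^4) has coefficients 1,0,1,1 for degrees 0…3.
Finally multiplying by (q + q^2 + q^3 + q^4 + q^5), the product of all factors after the first has coefficients 0,1,1,2 for degrees 0…3.
[q^3] = 1·2 + 1·0 = 2.

2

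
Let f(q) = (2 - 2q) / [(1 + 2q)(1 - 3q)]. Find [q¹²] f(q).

The denominator gives the recurrence a_n = a_(n−1) + 6a_(n−2) for n ≥ 3; the numerator fixes a_0 = 2, a_1 = 0, a_2 = 12.
Iterating: 2, 0, 12, 12, 84, 156, 660, 1596, 5556, 15132, 48468, 139260, 430068, so a_12 = 430068.

430068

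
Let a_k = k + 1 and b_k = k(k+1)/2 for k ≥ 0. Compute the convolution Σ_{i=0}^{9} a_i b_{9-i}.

The convolution is the x^9 coefficient of A(x)B(x).
Σ = 1·45 + 2·36 + 3·28 + 4·21 + 5·15 + 6·10 + 7·6 + 8·3 + 9·1 + 10·0 = 495.

495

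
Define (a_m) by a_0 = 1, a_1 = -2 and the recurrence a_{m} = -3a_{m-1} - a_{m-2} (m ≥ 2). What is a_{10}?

The ordinary generating function has denominator 1 + 3z + z^2.
Iterating the recurrence: a_0,…,a_{10} = 1, -2, 5, -13, 34, -89, 233, -610, 1597, -4181, 10946.

10946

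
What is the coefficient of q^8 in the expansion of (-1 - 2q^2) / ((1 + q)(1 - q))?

-3

The denominator gives the recurrence a_n = a_(n−2) for n ≥ 3; the numerator fixes a_0 = -1, a_1 = 0, a_2 = -3.
Iterating: -1, 0, -3, 0, -3, 0, -3, 0, -3, so a_8 = -3.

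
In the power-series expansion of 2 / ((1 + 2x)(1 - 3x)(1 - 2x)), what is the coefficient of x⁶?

Partial fractions give a closed form: a_n = (2/5)·(-2)^n + (18/5)·3^n + (-2)·2^n.
At n = 6: a_6 = 2522.

2522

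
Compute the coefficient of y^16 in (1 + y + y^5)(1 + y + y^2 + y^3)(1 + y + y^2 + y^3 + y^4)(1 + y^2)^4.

23

(1 + y + y^5) has coefficients 1,1,0,0,0,1 for degrees 0…5.
(1 + y + y^2 + y^3) has coefficients 1,1,1,1,0,0,0,0,0,0,0,0,0,0,0,0,0 for degrees 0…16.
Multiplying by (1 + y + y^2 + y^3 + y^4) gives running coefficients 1,2,3,4,4,3,2,1,0,0,0,0,0,0,0,0,0 for degrees 0…16.
Finally multiplying by (1 + y^2)^4, the product of all factors after the first has coefficients 1,2,7,12,22,31,40,45,45,40,31,22,12,7,2,1,0 for degrees 0…16.
[y^16] = 1·0 + 1·1 + 1·22 = 23.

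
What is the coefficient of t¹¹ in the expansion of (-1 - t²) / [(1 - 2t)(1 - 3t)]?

-585370

The denominator gives the recurrence a_n = 5a_(n−1) − 6a_(n−2) for n ≥ 3; the numerator fixes a_0 = -1, a_1 = -5, a_2 = -20.
Iterating: -1, -5, -20, -70, -230, -730, -2270, -6970, -21230, -64330, -194270, -585370, so a_11 = -585370.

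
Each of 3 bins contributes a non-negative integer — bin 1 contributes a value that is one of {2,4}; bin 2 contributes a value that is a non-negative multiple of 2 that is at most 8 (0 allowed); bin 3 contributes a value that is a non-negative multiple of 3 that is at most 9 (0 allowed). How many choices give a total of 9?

2

The generating function for the choices is (t² + t⁴)·(1 + t² + t⁴ + t⁶ + t⁸)·(1 + t³ + t⁶ + t⁹); the count is [t⁹].
(t² + t⁴) has coefficients 0,0,1,0,1 for degrees 0…4.
(1 + t² + t⁴ + t⁶ + t⁸) has coefficients 1,0,1,0,1,0,1,0,1,0 for degrees 0…9.
Finally multiplying by (1 + t³ + t⁶ + t⁹), the product of all factors after the first has coefficients 1,0,1,1,1,1,2,1,2,2 for degrees 0…9.
[t⁹] = 1·1 + 1·1 = 2.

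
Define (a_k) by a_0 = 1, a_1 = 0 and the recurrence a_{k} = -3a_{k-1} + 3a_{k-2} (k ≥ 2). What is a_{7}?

-1944

The ordinary generating function has denominator 1 + 3t - 3t^2.
Iterating the recurrence: a_0,…,a_{7} = 1, 0, 3, -9, 36, -135, 513, -1944.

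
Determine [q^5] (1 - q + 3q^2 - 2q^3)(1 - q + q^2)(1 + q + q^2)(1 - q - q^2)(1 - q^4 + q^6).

(1 - q + 3q^2 - 2q^3) has coefficients 1,-1,3,-2 for degrees 0…3.
(1 - q + q^2) has coefficients 1,-1,1,0,0,0 for degrees 0…5.
Multiplying by (1 + q + q^2) gives running coefficients 1,0,1,0,1,0 for degrees 0…5.
Multiplying by (1 - q - q^2) gives running coefficients 1,-1,0,-1,0,-1 for degrees 0…5.
Finally multiplying by (1 - q^4 + q^6), the product of all factors after the first has coefficients 1,-1,0,-1,-1,0 for degrees 0…5.
[q^5] = 1·0 − 1·(-1) + 3·(-1) − 2·0 = -2.

-2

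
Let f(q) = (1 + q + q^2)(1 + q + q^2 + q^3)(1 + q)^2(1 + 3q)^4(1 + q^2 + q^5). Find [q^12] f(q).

(1 + q + q^2) has coefficients 1,1,1 for degrees 0…2.
(1 + q + q^2 + q^3) has coefficients 1,1,1,1,0,0,0,0,0,0,0,0,0 for degrees 0…12.
Multiplying by (1 + q)^2 gives running coefficients 1,3,4,4,3,1,0,0,0,0,0,0,0 for degrees 0…12.
Multiplying by (1 + 3q)^4 gives running coefficients 1,15,94,322,672,928,930,702,351,81,0,0,0 for degrees 0…12.
Finally multiplying by (1 + q^2 + q^5), the product of all factors after the first has coefficients 1,15,95,337,766,1251,1617,1724,1603,1455,1279,1011,702 for degrees 0…12.
[q^12] = 1·702 + 1·1011 + 1·1279 = 2992.

2992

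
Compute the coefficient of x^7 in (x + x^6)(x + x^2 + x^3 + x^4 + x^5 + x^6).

(x + x^6) has coefficients 0,1,0,0,0,0,1 for degrees 0…6.
(x + x^2 + x^3 + x^4 + x^5 + x^6) has coefficients 0,1,1,1,1,1,1,0 for degrees 0…7.
[x^7] = 1·1 + 1·1 = 2.

2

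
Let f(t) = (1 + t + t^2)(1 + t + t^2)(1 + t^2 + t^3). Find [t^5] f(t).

5

(1 + t + t^2) has coefficients 1,1,1 for degrees 0…2.
(1 + t + t^2) has coefficients 1,1,1,0,0,0 for degrees 0…5.
Finally multiplying by (1 + t^2 + t^3), the product of all factors after the first has coefficients 1,1,2,2,2,1 for degrees 0…5.
[t^5] = 1·1 + 1·2 + 1·2 = 5.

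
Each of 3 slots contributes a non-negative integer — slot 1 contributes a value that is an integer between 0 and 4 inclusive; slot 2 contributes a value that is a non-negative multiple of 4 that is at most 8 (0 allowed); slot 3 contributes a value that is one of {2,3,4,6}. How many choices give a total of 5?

3

The generating function for the choices is (1 + x + x² + x³ + x⁴)·(1 + x⁴ + x⁸)·(x² + x³ + x⁴ + x⁶); the count is [x⁵].
(1 + x + x² + x³ + x⁴) has coefficients 1,1,1,1,1 for degrees 0…4.
(1 + x⁴ + x⁸) has coefficients 1,0,0,0,1,0 for degrees 0…5.
Finally multiplying by (x² + x³ + x⁴ + x⁶), the product of all factors after the first has coefficients 0,0,1,1,1,0 for degrees 0…5.
[x⁵] = 1·0 + 1·1 + 1·1 + 1·1 + 1·0 = 3.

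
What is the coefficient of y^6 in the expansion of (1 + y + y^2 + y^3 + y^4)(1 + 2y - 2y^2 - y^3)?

(1 + y + y^2 + y^3 + y^4) has coefficients 1,1,1,1,1 for degrees 0…4.
(1 + 2y - 2y^2 - y^3) has coefficients 1,2,-2,-1,0,0,0 for degrees 0…6.
[y^6] = 1·0 + 1·0 + 1·0 + 1·(-1) + 1·(-2) = -3.

-3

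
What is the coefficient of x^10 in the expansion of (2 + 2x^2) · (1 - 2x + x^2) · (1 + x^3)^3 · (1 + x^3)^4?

(2 + 2x^2) has coefficients 2,0,2 for degrees 0…2.
(1 - 2x + x^2) has coefficients 1,-2,1,0,0,0,0,0,0,0,0 for degrees 0…10.
Multiplying by (1 + x^3)^3 gives running coefficients 1,-2,1,3,-6,3,3,-6,3,1,-2 for degrees 0…10.
Finally multiplying by (1 + x^3)^4, the product of all factors after the first has coefficients 1,-2,1,7,-14,7,21,-42,21,35,-70 for degrees 0…10.
[x^10] = 2·(-70) + 2·21 = -98.

-98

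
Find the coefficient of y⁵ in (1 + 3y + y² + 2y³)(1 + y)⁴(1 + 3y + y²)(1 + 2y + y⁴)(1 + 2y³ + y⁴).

532

(1 + 3y + y² + 2y³) has coefficients 1,3,1,2 for degrees 0…3.
(1 + y)⁴ has coefficients 1,4,6,4,1,0 for degrees 0…5.
Multiplying by (1 + 3y + y²) gives running coefficients 1,7,19,26,19,7 for degrees 0…5.
Multiplying by (1 + 2y + y⁴) gives running coefficients 1,9,33,64,72,52 for degrees 0…5.
Finally multiplying by (1 + 2y³ + y⁴), the product of all factors after the first has coefficients 1,9,33,66,91,127 for degrees 0…5.
[y⁵] = 1·127 + 3·91 + 1·66 + 2·33 = 532.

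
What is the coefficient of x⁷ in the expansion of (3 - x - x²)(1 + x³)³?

(3 - x - x²) has coefficients 3,-1,-1 for degrees 0…2.
(1 + x³)³ has coefficients 1,0,0,3,0,0,3,0 for degrees 0…7.
[x⁷] = 3·0 − 1·3 − 1·0 = -3.

-3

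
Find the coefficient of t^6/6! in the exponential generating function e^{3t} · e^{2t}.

15625

The EGF product rule gives c_6 = Σ_{k_1+k_2=6} C(6; k_1,k_2) · ∏ g_i(k_i), where e^{3t} gives (3)^k; e^{2t} gives (2)^k.
g_1(k) for k = 0…6: 1, 3, 9, 27, 81, 243, 729.
g_2(k) for k = 0…6: 1, 2, 4, 8, 16, 32, 64.
c_6 = Σ_k C(6,k)·g_1(k)·g_2(6−k) = 1·1·64 + 6·3·32 + 15·9·16 + 20·27·8 + 15·81·4 + 6·243·2 + 1·729·1 = 64 + 576 + 2160 + 4320 + 4860 + 2916 + 729 = 15625.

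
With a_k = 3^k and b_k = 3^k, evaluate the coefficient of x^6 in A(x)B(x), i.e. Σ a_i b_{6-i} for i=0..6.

This is [x^6] in the product of the two ordinary generating functions.
Σ = 1·729 + 3·243 + 9·81 + 27·27 + 81·9 + 243·3 + 729·1 = 5103.

5103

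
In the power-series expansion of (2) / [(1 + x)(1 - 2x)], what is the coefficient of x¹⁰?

The denominator gives the recurrence a_n = a_(n−1) + 2a_(n−2) for n ≥ 2; the numerator fixes a_0 = 2, a_1 = 2.
Iterating: 2, 2, 6, 10, 22, 42, 86, 170, 342, 682, 1366, so a_10 = 1366.

1366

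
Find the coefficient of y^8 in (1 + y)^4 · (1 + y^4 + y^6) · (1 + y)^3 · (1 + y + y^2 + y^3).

156

(1 + y)^4 has coefficients 1,4,6,4,1 for degrees 0…4.
(1 + y^4 + y^6) has coefficients 1,0,0,0,1,0,1,0,0 for degrees 0…8.
Multiplying by (1 + y)^3 gives running coefficients 1,3,3,1,1,3,4,4,3 for degrees 0…8.
Finally multiplying by (1 + y + y^2 + y^3), the product of all factors after the first has coefficients 1,4,7,8,8,8,9,12,14 for degrees 0…8.
[y^8] = 1·14 + 4·12 + 6·9 + 4·8 + 1·8 = 156.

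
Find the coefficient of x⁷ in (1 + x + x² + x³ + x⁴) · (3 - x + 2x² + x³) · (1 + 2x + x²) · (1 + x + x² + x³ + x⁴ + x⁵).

83

(1 + x + x² + x³ + x⁴) has coefficients 1,1,1,1,1 for degrees 0…4.
(3 - x + 2x² + x³) has coefficients 3,-1,2,1,0,0,0,0 for degrees 0…7.
Multiplying by (1 + 2x + x²) gives running coefficients 3,5,3,4,4,1,0,0 for degrees 0…7.
Finally multiplying by (1 + x + x² + x³ + x⁴ + x⁵), the product of all factors after the first has coefficients 3,8,11,15,19,20,17,12 for degrees 0…7.
[x⁷] = 1·12 + 1·17 + 1·20 + 1·19 + 1·15 = 83.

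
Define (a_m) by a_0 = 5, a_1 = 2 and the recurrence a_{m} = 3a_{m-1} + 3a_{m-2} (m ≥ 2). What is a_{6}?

3861

The ordinary generating function has denominator 1 - 3q - 3q^2.
Iterating the recurrence: a_0,…,a_{6} = 5, 2, 21, 69, 270, 1017, 3861.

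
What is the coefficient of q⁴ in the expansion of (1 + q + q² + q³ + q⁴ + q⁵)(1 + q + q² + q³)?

(1 + q + q² + q³ + q⁴ + q⁵) has coefficients 1,1,1,1,1 for degrees 0…4.
(1 + q + q² + q³) has coefficients 1,1,1,1,0 for degrees 0…4.
[q⁴] = 1·0 + 1·1 + 1·1 + 1·1 + 1·1 = 4.

4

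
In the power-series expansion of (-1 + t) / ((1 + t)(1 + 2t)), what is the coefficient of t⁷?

382

The denominator gives the recurrence a_n = −3a_(n−1) − 2a_(n−2) for n ≥ 2; the numerator fixes a_0 = -1, a_1 = 4.
Iterating: -1, 4, -10, 22, -46, 94, -190, 382, so a_7 = 382.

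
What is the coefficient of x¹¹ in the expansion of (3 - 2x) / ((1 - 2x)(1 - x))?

8191

The denominator gives the recurrence a_n = 3a_(n−1) − 2a_(n−2) for n ≥ 2; the numerator fixes a_0 = 3, a_1 = 7.
Iterating: 3, 7, 15, 31, 63, 127, 255, 511, 1023, 2047, 4095, 8191, so a_11 = 8191.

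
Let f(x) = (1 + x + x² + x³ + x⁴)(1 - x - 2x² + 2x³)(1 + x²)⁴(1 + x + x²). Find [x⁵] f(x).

(1 + x + x² + x³ + x⁴) has coefficients 1,1,1,1,1 for degrees 0…4.
(1 - x - 2x² + 2x³) has coefficients 1,-1,-2,2,0,0 for degrees 0…5.
Multiplying by (1 + x²)⁴ gives running coefficients 1,-1,2,-2,-2,2 for degrees 0…5.
Finally multiplying by (1 + x + x²), the product of all factors after the first has coefficients 1,0,2,-1,-2,-2 for degrees 0…5.
[x⁵] = 1·(-2) + 1·(-2) + 1·(-1) + 1·2 + 1·0 = -3.

-3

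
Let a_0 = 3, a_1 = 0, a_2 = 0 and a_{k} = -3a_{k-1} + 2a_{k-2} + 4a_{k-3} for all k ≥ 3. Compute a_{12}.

-489060

The ordinary generating function has denominator 1 + 3x - 2x^2 - 4x^3.
Iterating the recurrence: a_0,…,a_{12} = 3, 0, 0, 12, -36, 132, -420, 1380, -4452, 14436, -46692, 151140, -489060.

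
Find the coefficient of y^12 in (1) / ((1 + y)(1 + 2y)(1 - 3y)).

242425

The denominator gives the recurrence a_n = 7a_(n−2) + 6a_(n−3) for n ≥ 3; the numerator fixes a_0 = 1, a_1 = 0, a_2 = 7.
Iterating: 1, 0, 7, 6, 49, 84, 379, 882, 3157, 8448, 27391, 78078, 242425, so a_12 = 242425.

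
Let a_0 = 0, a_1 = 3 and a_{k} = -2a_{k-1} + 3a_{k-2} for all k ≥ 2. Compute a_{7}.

The ordinary generating function has denominator 1 + 2z - 3z^2.
Iterating the recurrence: a_0,…,a_{7} = 0, 3, -6, 21, -60, 183, -546, 1641.

1641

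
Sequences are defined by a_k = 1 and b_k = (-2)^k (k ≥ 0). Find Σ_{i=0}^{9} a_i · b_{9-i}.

This is [x^9] in the product of the two ordinary generating functions.
Σ = 1·(-512) + 1·256 + 1·(-128) + 1·64 + 1·(-32) + 1·16 + 1·(-8) + 1·4 + 1·(-2) + 1·1 = -341.

-341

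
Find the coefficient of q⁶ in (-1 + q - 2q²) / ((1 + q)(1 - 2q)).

-44

The denominator gives the recurrence a_n = a_(n−1) + 2a_(n−2) for n ≥ 3; the numerator fixes a_0 = -1, a_1 = 0, a_2 = -4.
Iterating: -1, 0, -4, -4, -12, -20, -44, so a_6 = -44.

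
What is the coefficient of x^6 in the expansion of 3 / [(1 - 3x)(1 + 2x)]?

1389

Partial fractions give a closed form: a_n = (9/5)·3^n + (6/5)·(-2)^n.
At n = 6: a_6 = 1389.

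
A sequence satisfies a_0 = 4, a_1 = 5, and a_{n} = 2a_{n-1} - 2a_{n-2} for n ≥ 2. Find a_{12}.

The ordinary generating function has denominator 1 - 2y + 2y^2.
Iterating the recurrence: a_0,…,a_{12} = 4, 5, 2, -6, -16, -20, -8, 24, 64, 80, 32, -96, -256.

-256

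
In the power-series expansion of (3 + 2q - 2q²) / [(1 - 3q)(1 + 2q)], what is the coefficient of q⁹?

The denominator gives the recurrence a_n = a_(n−1) + 6a_(n−2) for n ≥ 3; the numerator fixes a_0 = 3, a_1 = 5, a_2 = 21.
Iterating: 3, 5, 21, 51, 177, 483, 1545, 4443, 13713, 40371, so a_9 = 40371.

40371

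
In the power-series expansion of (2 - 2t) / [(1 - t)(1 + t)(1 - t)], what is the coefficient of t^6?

The denominator gives the recurrence a_n = a_(n−1) + a_(n−2) − a_(n−3) for n ≥ 3; the numerator fixes a_0 = 2, a_1 = 0, a_2 = 2.
Iterating: 2, 0, 2, 0, 2, 0, 2, so a_6 = 2.

2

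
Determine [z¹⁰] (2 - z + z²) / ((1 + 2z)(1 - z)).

1878

The denominator gives the recurrence a_n = −a_(n−1) + 2a_(n−2) for n ≥ 3; the numerator fixes a_0 = 2, a_1 = -3, a_2 = 8.
Iterating: 2, -3, 8, -14, 30, -58, 118, -234, 470, -938, 1878, so a_10 = 1878.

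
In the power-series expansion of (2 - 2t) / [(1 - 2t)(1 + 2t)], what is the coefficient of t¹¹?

Partial fractions give a closed form: a_n = (1/2)·2^n + (3/2)·(-2)^n.
At n = 11: a_11 = -2048.

-2048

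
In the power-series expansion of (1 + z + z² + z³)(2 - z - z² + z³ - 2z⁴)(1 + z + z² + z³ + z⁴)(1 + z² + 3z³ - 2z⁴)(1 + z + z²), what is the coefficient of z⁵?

26

(1 + z + z² + z³) has coefficients 1,1,1,1 for degrees 0…3.
(2 - z - z² + z³ - 2z⁴) has coefficients 2,-1,-1,1,-2,0 for degrees 0…5.
Multiplying by (1 + z + z² + z³ + z⁴) gives running coefficients 2,1,0,1,-1,-3 for degrees 0…5.
Multiplying by (1 + z² + 3z³ - 2z⁴) gives running coefficients 2,1,2,8,-2,-4 for degrees 0…5.
Finally multiplying by (1 + z + z²), the product of all factors after the first has coefficients 2,3,5,11,8,2 for degrees 0…5.
[z⁵] = 1·2 + 1·8 + 1·11 + 1·5 = 26.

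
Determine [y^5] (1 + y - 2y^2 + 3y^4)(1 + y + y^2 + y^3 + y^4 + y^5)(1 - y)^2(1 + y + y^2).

2

(1 + y - 2y^2 + 3y^4) has coefficients 1,1,-2,0,3 for degrees 0…4.
(1 + y + y^2 + y^3 + y^4 + y^5) has coefficients 1,1,1,1,1,1 for degrees 0…5.
Multiplying by (1 - y)^2 gives running coefficients 1,-1,0,0,0,0 for degrees 0…5.
Finally multiplying by (1 + y + y^2), the product of all factors after the first has coefficients 1,0,0,-1,0,0 for degrees 0…5.
[y^5] = 1·0 + 1·0 − 2·(-1) + 3·0 = 2.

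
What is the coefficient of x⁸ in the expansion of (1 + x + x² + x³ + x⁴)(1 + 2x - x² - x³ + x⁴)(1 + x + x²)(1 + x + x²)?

(1 + x + x² + x³ + x⁴) has coefficients 1,1,1,1,1 for degrees 0…4.
(1 + 2x - x² - x³ + x⁴) has coefficients 1,2,-1,-1,1,0,0,0,0 for degrees 0…8.
Multiplying by (1 + x + x²) gives running coefficients 1,3,2,0,-1,0,1,0,0 for degrees 0…8.
Finally multiplying by (1 + x + x²), the product of all factors after the first has coefficients 1,4,6,5,1,-1,0,1,1 for degrees 0…8.
[x⁸] = 1·1 + 1·1 + 1·0 + 1·(-1) + 1·1 = 2.

2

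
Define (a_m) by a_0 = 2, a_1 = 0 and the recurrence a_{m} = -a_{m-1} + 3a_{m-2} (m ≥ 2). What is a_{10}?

The ordinary generating function has denominator 1 + x - 3x^2.
Iterating the recurrence: a_0,…,a_{10} = 2, 0, 6, -6, 24, -42, 114, -240, 582, -1302, 3048.

3048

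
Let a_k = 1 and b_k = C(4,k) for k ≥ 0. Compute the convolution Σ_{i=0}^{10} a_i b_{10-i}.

This is [x^10] in the product of the two ordinary generating functions.
Σ = 1·0 + 1·0 + 1·0 + 1·0 + 1·0 + 1·0 + 1·1 + 1·4 + 1·6 + 1·4 + 1·1 = 16.

16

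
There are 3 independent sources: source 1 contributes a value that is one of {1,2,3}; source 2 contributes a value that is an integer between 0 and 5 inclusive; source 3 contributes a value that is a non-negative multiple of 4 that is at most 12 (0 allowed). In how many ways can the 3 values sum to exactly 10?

The generating function for the choices is (x + x² + x³)·(1 + x + x² + x³ + x⁴ + x⁵)·(1 + x⁴ + x⁸ + x¹²); the count is [x¹⁰].
(x + x² + x³) has coefficients 0,1,1,1 for degrees 0…3.
(1 + x + x² + x³ + x⁴ + x⁵) has coefficients 1,1,1,1,1,1,0,0,0,0,0 for degrees 0…10.
Finally multiplying by (1 + x⁴ + x⁸ + x¹²), the product of all factors after the first has coefficients 1,1,1,1,2,2,1,1,2,2,1 for degrees 0…10.
[x¹⁰] = 1·2 + 1·2 + 1·1 = 5.

5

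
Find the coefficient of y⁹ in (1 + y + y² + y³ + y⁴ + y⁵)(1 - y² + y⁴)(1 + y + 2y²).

(1 + y + y² + y³ + y⁴ + y⁵) has coefficients 1,1,1,1,1,1 for degrees 0…5.
(1 - y² + y⁴) has coefficients 1,0,-1,0,1,0,0,0,0,0 for degrees 0…9.
Finally multiplying by (1 + y + 2y²), the product of all factors after the first has coefficients 1,1,1,-1,-1,1,2,0,0,0 for degrees 0…9.
[y⁹] = 1·0 + 1·0 + 1·0 + 1·2 + 1·1 + 1·(-1) = 2.

2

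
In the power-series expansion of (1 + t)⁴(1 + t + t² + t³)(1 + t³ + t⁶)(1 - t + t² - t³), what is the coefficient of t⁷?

(1 + t)⁴ has coefficients 1,4,6,4,1 for degrees 0…4.
(1 + t + t² + t³) has coefficients 1,1,1,1,0,0,0,0 for degrees 0…7.
Multiplying by (1 + t³ + t⁶) gives running coefficients 1,1,1,2,1,1,2,1 for degrees 0…7.
Finally multiplying by (1 - t + t² - t³), the product of all factors after the first has coefficients 1,0,1,1,-1,1,0,-1 for degrees 0…7.
[t⁷] = 1·(-1) + 4·0 + 6·1 + 4·(-1) + 1·1 = 2.

2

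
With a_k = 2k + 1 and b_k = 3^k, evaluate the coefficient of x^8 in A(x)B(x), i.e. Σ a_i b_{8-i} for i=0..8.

19673

Write out a_i and b_{8-i} for i = 0,…,8 and sum the products.
Σ = 1·6561 + 3·2187 + 5·729 + 7·243 + 9·81 + 11·27 + 13·9 + 15·3 + 17·1 = 19673.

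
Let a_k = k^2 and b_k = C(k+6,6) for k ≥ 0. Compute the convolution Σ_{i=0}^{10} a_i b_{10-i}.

72930

Write out a_i and b_{10-i} for i = 0,…,10 and sum the products.
Σ = 0·8008 + 1·5005 + 4·3003 + 9·1716 + 16·924 + 25·462 + 36·210 + 49·84 + 64·28 + 81·7 + 100·1 = 72930.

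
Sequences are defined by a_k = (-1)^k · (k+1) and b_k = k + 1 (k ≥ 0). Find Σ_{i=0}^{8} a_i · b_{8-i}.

5

The convolution is the x^8 coefficient of A(x)B(x).
Σ = 1·9 − 2·8 + 3·7 − 4·6 + 5·5 − 6·4 + 7·3 − 8·2 + 9·1 = 5.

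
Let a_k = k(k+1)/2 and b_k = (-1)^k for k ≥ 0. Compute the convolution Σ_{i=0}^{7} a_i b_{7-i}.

This is [x^7] in the product of the two ordinary generating functions.
Σ = 0·(-1) + 1·1 + 3·(-1) + 6·1 + 10·(-1) + 15·1 + 21·(-1) + 28·1 = 16.

16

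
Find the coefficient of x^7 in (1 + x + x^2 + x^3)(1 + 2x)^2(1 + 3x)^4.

(1 + x + x^2 + x^3) has coefficients 1,1,1,1 for degrees 0…3.
(1 + 2x)^2 has coefficients 1,4,4,0,0,0,0,0 for degrees 0…7.
Finally multiplying by (1 + 3x)^4, the product of all factors after the first has coefficients 1,16,106,372,729,756,324,0 for degrees 0…7.
[x^7] = 1·0 + 1·324 + 1·756 + 1·729 = 1809.

1809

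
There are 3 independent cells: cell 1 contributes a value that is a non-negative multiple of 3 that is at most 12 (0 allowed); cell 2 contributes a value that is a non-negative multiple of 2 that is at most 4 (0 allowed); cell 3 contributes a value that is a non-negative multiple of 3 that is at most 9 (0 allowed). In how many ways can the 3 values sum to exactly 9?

The generating function for the choices is (1 + t^3 + t^6 + t^9 + t^12)·(1 + t^2 + t^4)·(1 + t^3 + t^6 + t^9); the count is [t^9].
(1 + t^3 + t^6 + t^9 + t^12) has coefficients 1,0,0,1,0,0,1,0,0,1 for degrees 0…9.
(1 + t^2 + t^4) has coefficients 1,0,1,0,1,0,0,0,0,0 for degrees 0…9.
Finally multiplying by (1 + t^3 + t^6 + t^9), the product of all factors after the first has coefficients 1,0,1,1,1,1,1,1,1,1 for degrees 0…9.
[t^9] = 1·1 + 1·1 + 1·1 + 1·1 = 4.

4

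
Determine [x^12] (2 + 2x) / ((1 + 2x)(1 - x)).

The denominator gives the recurrence a_n = −a_(n−1) + 2a_(n−2) for n ≥ 2; the numerator fixes a_0 = 2, a_1 = 0.
Iterating: 2, 0, 4, -4, 12, -20, 44, -84, 172, -340, 684, -1364, 2732, so a_12 = 2732.

2732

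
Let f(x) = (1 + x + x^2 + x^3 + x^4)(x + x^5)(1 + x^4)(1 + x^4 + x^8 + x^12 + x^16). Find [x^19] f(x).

(1 + x + x^2 + x^3 + x^4) has coefficients 1,1,1,1,1 for degrees 0…4.
(x + x^5) has coefficients 0,1,0,0,0,1,0,0,0,0,0,0,0,0,0,0,0,0,0,0 for degrees 0…19.
Multiplying by (1 + x^4) gives running coefficients 0,1,0,0,0,2,0,0,0,1,0,0,0,0,0,0,0,0,0,0 for degrees 0…19.
Finally multiplying by (1 + x^4 + x^8 + x^12 + x^16), the product of all factors after the first has coefficients 0,1,0,0,0,3,0,0,0,4,0,0,0,4,0,0,0,4,0,0 for degrees 0…19.
[x^19] = 1·0 + 1·0 + 1·4 + 1·0 + 1·0 = 4.

4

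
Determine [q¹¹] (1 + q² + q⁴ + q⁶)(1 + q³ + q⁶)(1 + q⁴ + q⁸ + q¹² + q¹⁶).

2

(1 + q² + q⁴ + q⁶) has coefficients 1,0,1,0,1,0,1 for degrees 0…6.
(1 + q³ + q⁶) has coefficients 1,0,0,1,0,0,1,0,0,0,0,0 for degrees 0…11.
Finally multiplying by (1 + q⁴ + q⁸ + q¹² + q¹⁶), the product of all factors after the first has coefficients 1,0,0,1,1,0,1,1,1,0,1,1 for degrees 0…11.
[q¹¹] = 1·1 + 1·0 + 1·1 + 1·0 = 2.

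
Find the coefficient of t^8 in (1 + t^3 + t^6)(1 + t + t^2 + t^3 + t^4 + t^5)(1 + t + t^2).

6

(1 + t^3 + t^6) has coefficients 1,0,0,1,0,0,1 for degrees 0…6.
(1 + t + t^2 + t^3 + t^4 + t^5) has coefficients 1,1,1,1,1,1,0,0,0 for degrees 0…8.
Finally multiplying by (1 + t + t^2), the product of all factors after the first has coefficients 1,2,3,3,3,3,2,1,0 for degrees 0…8.
[t^8] = 1·0 + 1·3 + 1·3 = 6.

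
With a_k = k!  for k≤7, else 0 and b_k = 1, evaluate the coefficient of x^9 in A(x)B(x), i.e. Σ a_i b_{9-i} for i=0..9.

5914

Write out a_i and b_{9-i} for i = 0,…,9 and sum the products.
Σ = 1·1 + 1·1 + 2·1 + 6·1 + 24·1 + 120·1 + 720·1 + 5040·1 + 0·1 + 0·1 = 5914.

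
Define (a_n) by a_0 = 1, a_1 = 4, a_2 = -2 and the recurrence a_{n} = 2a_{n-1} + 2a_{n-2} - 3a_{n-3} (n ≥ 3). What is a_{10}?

The ordinary generating function has denominator 1 - 2x - 2x^2 + 3x^3.
Iterating the recurrence: a_0,…,a_{10} = 1, 4, -2, 1, -14, -20, -71, -140, -362, -791, -1886.

-1886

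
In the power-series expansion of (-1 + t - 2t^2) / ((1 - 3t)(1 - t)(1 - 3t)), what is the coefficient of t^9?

-246038

The denominator gives the recurrence a_n = 7a_(n−1) − 15a_(n−2) + 9a_(n−3) for n ≥ 3; the numerator fixes a_0 = -1, a_1 = -6, a_2 = -29.
Iterating: -1, -6, -29, -122, -473, -1742, -6197, -21506, -73265, -246038, so a_9 = -246038.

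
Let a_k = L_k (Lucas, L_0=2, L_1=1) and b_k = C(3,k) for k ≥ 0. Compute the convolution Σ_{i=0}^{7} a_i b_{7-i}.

123

Write out a_i and b_{7-i} for i = 0,…,7 and sum the products.
Σ = 2·0 + 1·0 + 3·0 + 4·0 + 7·1 + 11·3 + 18·3 + 29·1 = 123.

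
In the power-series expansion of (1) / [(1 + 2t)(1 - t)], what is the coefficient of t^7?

-85

Partial fractions give a closed form: a_n = (2/3)·(-2)^n + (1/3)·1^n.
At n = 7: a_7 = -85.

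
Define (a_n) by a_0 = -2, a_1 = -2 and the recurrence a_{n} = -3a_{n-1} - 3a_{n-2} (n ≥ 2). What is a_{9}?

The ordinary generating function has denominator 1 + 3q + 3q^2.
Iterating the recurrence: a_0,…,a_{9} = -2, -2, 12, -30, 54, -72, 54, 54, -324, 810.

810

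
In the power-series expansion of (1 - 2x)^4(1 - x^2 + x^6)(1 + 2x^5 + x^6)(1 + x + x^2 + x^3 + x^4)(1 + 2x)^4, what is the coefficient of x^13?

(1 - 2x)^4 has coefficients 1,-8,24,-32,16 for degrees 0…4.
(1 - x^2 + x^6) has coefficients 1,0,-1,0,0,0,1,0,0,0,0,0,0,0 for degrees 0…13.
Multiplying by (1 + 2x^5 + x^6) gives running coefficients 1,0,-1,0,0,2,2,-2,-1,0,0,2,1,0 for degrees 0…13.
Multiplying by (1 + x + x^2 + x^3 + x^4) gives running coefficients 1,1,0,0,0,1,3,2,1,1,-1,-1,2,3 for degrees 0…13.
Finally multiplying by (1 + 2x)^4, the product of all factors after the first has coefficients 1,9,32,56,48,17,11,50,121,169,143,79,18,-21 for degrees 0…13.
[x^13] = 1·(-21) − 8·18 + 24·79 − 32·143 + 16·169 = -141.

-141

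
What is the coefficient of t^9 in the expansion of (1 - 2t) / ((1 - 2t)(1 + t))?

Partial fractions give a closed form: a_n = (1)·(-1)^n.
At n = 9: a_9 = -1.

-1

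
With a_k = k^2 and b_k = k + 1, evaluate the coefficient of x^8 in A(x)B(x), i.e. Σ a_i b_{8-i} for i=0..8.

540

The convolution is the x^8 coefficient of A(x)B(x).
Σ = 0·9 + 1·8 + 4·7 + 9·6 + 16·5 + 25·4 + 36·3 + 49·2 + 64·1 = 540.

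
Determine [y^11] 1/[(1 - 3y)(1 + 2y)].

Partial fractions give a closed form: a_n = (3/5)·3^n + (2/5)·(-2)^n.
At n = 11: a_11 = 105469.

105469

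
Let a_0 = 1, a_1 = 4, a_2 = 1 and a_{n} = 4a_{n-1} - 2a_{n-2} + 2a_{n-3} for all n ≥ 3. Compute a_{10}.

The ordinary generating function has denominator 1 - 4y + 2y^2 - 2y^3.
Iterating the recurrence: a_0,…,a_{10} = 1, 4, 1, -2, -2, -2, -8, -32, -116, -416, -1496.

-1496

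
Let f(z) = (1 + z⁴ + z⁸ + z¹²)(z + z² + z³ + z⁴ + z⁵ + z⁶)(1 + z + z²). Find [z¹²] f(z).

(1 + z⁴ + z⁸ + z¹²) has coefficients 1,0,0,0,1,0,0,0,1,0,0,0,1 for degrees 0…12.
(z + z² + z³ + z⁴ + z⁵ + z⁶) has coefficients 0,1,1,1,1,1,1,0,0,0,0,0,0 for degrees 0…12.
Finally multiplying by (1 + z + z²), the product of all factors after the first has coefficients 0,1,2,3,3,3,3,2,1,0,0,0,0 for degrees 0…12.
[z¹²] = 1·0 + 1·1 + 1·3 + 1·0 = 4.

4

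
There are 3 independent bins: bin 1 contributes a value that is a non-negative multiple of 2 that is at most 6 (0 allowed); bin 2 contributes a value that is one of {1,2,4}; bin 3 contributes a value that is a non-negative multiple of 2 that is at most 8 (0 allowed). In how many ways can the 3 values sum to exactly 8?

The generating function for the choices is (1 + t^2 + t^4 + t^6)·(t + t^2 + t^4)·(1 + t^2 + t^4 + t^6 + t^8); the count is [t^8].
(1 + t^2 + t^4 + t^6) has coefficients 1,0,1,0,1,0,1 for degrees 0…6.
(t + t^2 + t^4) has coefficients 0,1,1,0,1,0,0,0,0 for degrees 0…8.
Finally multiplying by (1 + t^2 + t^4 + t^6 + t^8), the product of all factors after the first has coefficients 0,1,1,1,2,1,2,1,2 for degrees 0…8.
[t^8] = 1·2 + 1·2 + 1·2 + 1·1 = 7.

7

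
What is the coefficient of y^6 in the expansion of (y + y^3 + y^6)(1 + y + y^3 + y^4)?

2

(y + y^3 + y^6) has coefficients 0,1,0,1,0,0,1 for degrees 0…6.
(1 + y + y^3 + y^4) has coefficients 1,1,0,1,1,0,0 for degrees 0…6.
[y^6] = 1·0 + 1·1 + 1·1 = 2.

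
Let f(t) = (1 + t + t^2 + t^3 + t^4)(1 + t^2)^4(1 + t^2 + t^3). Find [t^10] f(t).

(1 + t + t^2 + t^3 + t^4) has coefficients 1,1,1,1,1 for degrees 0…4.
(1 + t^2)^4 has coefficients 1,0,4,0,6,0,4,0,1,0,0 for degrees 0…10.
Finally multiplying by (1 + t^2 + t^3), the product of all factors after the first has coefficients 1,0,5,1,10,4,10,6,5,4,1 for degrees 0…10.
[t^10] = 1·1 + 1·4 + 1·5 + 1·6 + 1·10 = 26.

26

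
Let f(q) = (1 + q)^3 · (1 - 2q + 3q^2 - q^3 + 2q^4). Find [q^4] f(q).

6

(1 + q)^3 has coefficients 1,3,3,1 for degrees 0…3.
(1 - 2q + 3q^2 - q^3 + 2q^4) has coefficients 1,-2,3,-1,2 for degrees 0…4.
[q^4] = 1·2 + 3·(-1) + 3·3 + 1·(-2) = 6.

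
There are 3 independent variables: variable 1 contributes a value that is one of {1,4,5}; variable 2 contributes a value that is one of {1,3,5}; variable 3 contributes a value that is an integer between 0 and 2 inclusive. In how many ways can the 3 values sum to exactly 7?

4

The generating function for the choices is (z + z^4 + z^5)·(z + z^3 + z^5)·(1 + z + z^2); the count is [z^7].
(z + z^4 + z^5) has coefficients 0,1,0,0,1,1 for degrees 0…5.
(z + z^3 + z^5) has coefficients 0,1,0,1,0,1,0,0 for degrees 0…7.
Finally multiplying by (1 + z + z^2), the product of all factors after the first has coefficients 0,1,1,2,1,2,1,1 for degrees 0…7.
[z^7] = 1·1 + 1·2 + 1·1 = 4.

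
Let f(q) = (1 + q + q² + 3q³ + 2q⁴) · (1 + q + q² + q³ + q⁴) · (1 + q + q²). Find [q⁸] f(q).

(1 + q + q² + 3q³ + 2q⁴) has coefficients 1,1,1,3,2 for degrees 0…4.
(1 + q + q² + q³ + q⁴) has coefficients 1,1,1,1,1,0,0,0,0 for degrees 0…8.
Finally multiplying by (1 + q + q²), the product of all factors after the first has coefficients 1,2,3,3,3,2,1,0,0 for degrees 0…8.
[q⁸] = 1·0 + 1·0 + 1·1 + 3·2 + 2·3 = 13.

13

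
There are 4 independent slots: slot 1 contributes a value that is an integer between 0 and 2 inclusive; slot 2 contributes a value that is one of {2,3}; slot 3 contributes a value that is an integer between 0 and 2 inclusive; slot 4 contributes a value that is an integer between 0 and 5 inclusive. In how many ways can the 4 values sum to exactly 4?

The generating function for the choices is (1 + t + t²)·(t² + t³)·(1 + t + t²)·(1 + t + t² + t³ + t⁴ + t⁵); the count is [t⁴].
(1 + t + t²) has coefficients 1,1,1 for degrees 0…2.
(t² + t³) has coefficients 0,0,1,1,0 for degrees 0…4.
Multiplying by (1 + t + t²) gives running coefficients 0,0,1,2,2 for degrees 0…4.
Finally multiplying by (1 + t + t² + t³ + t⁴ + t⁵), the product of all factors after the first has coefficients 0,0,1,3,5 for degrees 0…4.
[t⁴] = 1·5 + 1·3 + 1·1 = 9.

9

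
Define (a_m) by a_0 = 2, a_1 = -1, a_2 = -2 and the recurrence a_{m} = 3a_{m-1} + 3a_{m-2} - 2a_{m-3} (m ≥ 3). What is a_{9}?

-29473

The ordinary generating function has denominator 1 - 3t - 3t^2 + 2t^3.
Iterating the recurrence: a_0,…,a_{9} = 2, -1, -2, -13, -43, -164, -595, -2191, -8030, -29473.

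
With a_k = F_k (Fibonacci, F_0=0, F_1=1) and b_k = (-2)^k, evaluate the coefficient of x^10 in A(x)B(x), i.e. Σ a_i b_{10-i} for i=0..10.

-385

Write out a_i and b_{10-i} for i = 0,…,10 and sum the products.
Σ = 0·1024 + 1·(-512) + 1·256 + 2·(-128) + 3·64 + 5·(-32) + 8·16 + 13·(-8) + 21·4 + 34·(-2) + 55·1 = -385.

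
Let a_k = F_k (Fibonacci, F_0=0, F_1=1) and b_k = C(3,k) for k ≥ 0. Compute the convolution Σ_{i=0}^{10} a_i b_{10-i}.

The convolution is the x^10 coefficient of A(x)B(x).
Σ = 0·0 + 1·0 + 1·0 + 2·0 + 3·0 + 5·0 + 8·0 + 13·1 + 21·3 + 34·3 + 55·1 = 233.

233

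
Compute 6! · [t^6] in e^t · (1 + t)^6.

The EGF product rule gives c_6 = Σ_{k_1+k_2=6} C(6; k_1,k_2) · ∏ g_i(k_i), where e^t gives (1)^k; (1+t)^6 gives the falling factorial (6)_k.
g_1(k) for k = 0…6: 1, 1, 1, 1, 1, 1, 1.
g_2(k) for k = 0…6: 1, 6, 30, 120, 360, 720, 720.
c_6 = Σ_k C(6,k)·g_1(k)·g_2(6−k) = 1·1·720 + 6·1·720 + 15·1·360 + 20·1·120 + 15·1·30 + 6·1·6 + 1·1·1 = 720 + 4320 + 5400 + 2400 + 450 + 36 + 1 = 13327.

13327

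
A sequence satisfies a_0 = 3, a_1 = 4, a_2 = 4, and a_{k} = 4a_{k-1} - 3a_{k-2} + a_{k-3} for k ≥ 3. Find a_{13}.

610173

The ordinary generating function has denominator 1 - 4z + 3z^2 - z^3.
Iterating the recurrence: a_0,…,a_{13} = 3, 4, 4, 7, 20, 63, 199, 627, 1974, 6214, 19561, 61576, 193835, 610173.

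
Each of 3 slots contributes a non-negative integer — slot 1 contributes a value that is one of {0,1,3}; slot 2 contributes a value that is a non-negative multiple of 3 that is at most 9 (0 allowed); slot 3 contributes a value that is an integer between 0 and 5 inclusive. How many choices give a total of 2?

The generating function for the choices is (1 + q + q³)·(1 + q³ + q⁶ + q⁹)·(1 + q + q² + q³ + q⁴ + q⁵); the count is [q²].
(1 + q + q³) has coefficients 1,1,0 for degrees 0…2.
(1 + q³ + q⁶ + q⁹) has coefficients 1,0,0 for degrees 0…2.
Finally multiplying by (1 + q + q² + q³ + q⁴ + q⁵), the product of all factors after the first has coefficients 1,1,1 for degrees 0…2.
[q²] = 1·1 + 1·1 = 2.

2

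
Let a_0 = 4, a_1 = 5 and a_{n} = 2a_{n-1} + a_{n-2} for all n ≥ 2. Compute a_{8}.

The ordinary generating function has denominator 1 - 2q - q^2.
Iterating the recurrence: a_0,…,a_{8} = 4, 5, 14, 33, 80, 193, 466, 1125, 2716.

2716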